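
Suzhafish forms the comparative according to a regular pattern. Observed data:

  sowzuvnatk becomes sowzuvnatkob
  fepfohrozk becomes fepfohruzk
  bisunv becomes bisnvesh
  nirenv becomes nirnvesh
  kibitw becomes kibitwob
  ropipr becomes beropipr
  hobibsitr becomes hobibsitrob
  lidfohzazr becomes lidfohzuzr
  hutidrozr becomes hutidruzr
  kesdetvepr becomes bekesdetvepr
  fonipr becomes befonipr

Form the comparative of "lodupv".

hobibsitr and hutidrozr both end in -r yet inflect differently (hobibsitrob, hutidruzr), so the final letter is not what conditions the rule; the second-to-last letter is.
"lodupv" has second-to-last letter 'p'. The stems whose second-to-last letter is 'p' (ropipr → beropipr, fonipr → befonipr, kesdetvepr → bekesdetvepr) add the prefix be-.
So lodupv → belodupv.

belodupv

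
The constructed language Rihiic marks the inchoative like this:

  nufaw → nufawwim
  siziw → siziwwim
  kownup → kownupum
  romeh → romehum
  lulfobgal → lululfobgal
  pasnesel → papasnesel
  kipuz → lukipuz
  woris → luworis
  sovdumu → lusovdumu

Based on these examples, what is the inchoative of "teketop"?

nufaw and lulfobgal both have last vowel 'a' yet inflect differently (nufawwim, lululfobgal), so the last vowel is not what conditions the rule; the final letter is.
"teketop" ends in -p. The one such stem in the data (kownup → kownupum) adds -um, so the same rule applies.
So teketop → teketopum.

teketopum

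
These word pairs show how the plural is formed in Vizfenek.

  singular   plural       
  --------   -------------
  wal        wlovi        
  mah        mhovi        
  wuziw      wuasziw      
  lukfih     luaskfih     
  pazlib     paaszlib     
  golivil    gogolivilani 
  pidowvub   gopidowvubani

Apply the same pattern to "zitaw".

ziastaw

mah and lukfih both end in -h yet inflect differently (mhovi, luaskfih), so the final letter is not what conditions the rule; the number of vowels is.
"zitaw" has 2 vowels. The stems with 2 vowels (wuziw → wuasziw, lukfih → luaskfih, pazlib → paaszlib) insert -as- after the first vowel.
So zitaw → ziastaw.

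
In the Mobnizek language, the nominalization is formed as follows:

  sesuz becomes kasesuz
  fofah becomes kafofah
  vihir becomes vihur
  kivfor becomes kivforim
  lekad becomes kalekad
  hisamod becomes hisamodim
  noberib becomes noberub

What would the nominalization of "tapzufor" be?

tapzuforim

kivfor and vihir both end in -r yet inflect differently (kivforim, vihur), so the final letter is not what conditions the rule; the last vowel is.
"tapzufor" has last vowel 'o'. The stems whose last vowel is 'o' (hisamod → hisamodim, kivfor → kivforim) add -im.
So tapzufor → tapzuforim.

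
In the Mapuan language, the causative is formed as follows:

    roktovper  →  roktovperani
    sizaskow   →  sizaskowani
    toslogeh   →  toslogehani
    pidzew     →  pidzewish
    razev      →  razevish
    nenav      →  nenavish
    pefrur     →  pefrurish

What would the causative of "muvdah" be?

muvdahish

sizaskow and pidzew both end in -w yet inflect differently (sizaskowani, pidzewish), so the final letter is not what conditions the rule; the number of vowels is.
"muvdah" has 2 vowels. The stems with 2 vowels (pidzew → pidzewish, razev → razevish, nenav → nenavish) add -ish.
So muvdah → muvdahish.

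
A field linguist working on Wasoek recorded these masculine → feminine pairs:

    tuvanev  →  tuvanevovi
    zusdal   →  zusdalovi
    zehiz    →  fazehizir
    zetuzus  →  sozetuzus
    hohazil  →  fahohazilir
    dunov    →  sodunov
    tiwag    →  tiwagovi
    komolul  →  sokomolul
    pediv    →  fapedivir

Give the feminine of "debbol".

zusdal and hohazil both end in -l yet inflect differently (zusdalovi, fahohazilir), so the final letter is not what conditions the rule; the last vowel is.
"debbol" has last vowel 'o'. The one such stem in the data (dunov → sodunov) adds the prefix so-, so the same rule applies.
The other patterns: stems whose last vowel is 'a' or 'e' add -ovi; stems whose last vowel is 'i' add fa- … -ir around the stem.
So debbol → sodebbol.

sodebbol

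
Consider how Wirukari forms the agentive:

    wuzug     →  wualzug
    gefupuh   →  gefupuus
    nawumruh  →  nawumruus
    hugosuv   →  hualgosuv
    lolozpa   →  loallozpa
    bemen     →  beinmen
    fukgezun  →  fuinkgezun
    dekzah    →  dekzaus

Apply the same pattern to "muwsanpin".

muinwsanpin

"muwsanpin" ends in -n. The stems ending in -n (bemen → beinmen, fukgezun → fuinkgezun) insert -in- after the first vowel.
So muwsanpin → muinwsanpin.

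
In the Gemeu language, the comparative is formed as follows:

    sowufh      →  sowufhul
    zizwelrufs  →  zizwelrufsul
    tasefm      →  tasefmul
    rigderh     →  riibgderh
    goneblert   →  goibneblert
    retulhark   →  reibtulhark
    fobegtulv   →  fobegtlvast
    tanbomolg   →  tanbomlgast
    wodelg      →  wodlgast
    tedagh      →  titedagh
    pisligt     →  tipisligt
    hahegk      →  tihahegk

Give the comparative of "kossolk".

kosslkast

sowufh and rigderh both end in -h yet inflect differently (sowufhul, riibgderh), so the final letter is not what conditions the rule; the second-to-last letter is.
"kossolk" has second-to-last letter 'l'. The stems whose second-to-last letter is 'l' (fobegtulv → fobegtlvast, tanbomolg → tanbomlgast, wodelg → wodlgast) delete the last vowel and add -ast.
So kossolk → kosslkast.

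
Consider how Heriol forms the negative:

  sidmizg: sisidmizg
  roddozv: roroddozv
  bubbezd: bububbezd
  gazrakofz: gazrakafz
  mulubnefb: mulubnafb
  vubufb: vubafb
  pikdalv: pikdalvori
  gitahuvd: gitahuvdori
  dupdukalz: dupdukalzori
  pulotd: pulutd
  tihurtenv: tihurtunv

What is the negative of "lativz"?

lativzori

roddozv and pikdalv both end in -v yet inflect differently (roroddozv, pikdalvori), so the final letter is not what conditions the rule; the second-to-last letter is.
"lativz" has second-to-last letter 'v'. The one such stem in the data (gitahuvd → gitahuvdori) adds -ori, so the same rule applies.
So lativz → lativzori.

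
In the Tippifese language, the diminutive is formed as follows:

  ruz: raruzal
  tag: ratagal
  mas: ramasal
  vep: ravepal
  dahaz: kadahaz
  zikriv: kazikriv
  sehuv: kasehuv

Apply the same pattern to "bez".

ruz and dahaz both end in -z yet inflect differently (raruzal, kadahaz), so the final letter is not what conditions the rule; the number of vowels is.
"bez" has 1 vowel. The stems with 1 vowel (ruz → raruzal, tag → ratagal, mas → ramasal) add ra- … -al around the stem.
So bez → rabezal.

rabezal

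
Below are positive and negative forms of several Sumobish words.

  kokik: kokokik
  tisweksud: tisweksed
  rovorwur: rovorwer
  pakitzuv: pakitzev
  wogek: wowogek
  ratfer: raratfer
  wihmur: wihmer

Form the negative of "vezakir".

vevezakir

wihmur and ratfer both end in -r yet inflect differently (wihmer, raratfer), so the final letter is not what conditions the rule; the last vowel is.
"vezakir" has last vowel 'i'. The one such stem in the data (kokik → kokokik) repeats the first consonant+vowel as a prefix (as do ratfer, wogek), so the same rule applies.
So vezakir → vevezakir.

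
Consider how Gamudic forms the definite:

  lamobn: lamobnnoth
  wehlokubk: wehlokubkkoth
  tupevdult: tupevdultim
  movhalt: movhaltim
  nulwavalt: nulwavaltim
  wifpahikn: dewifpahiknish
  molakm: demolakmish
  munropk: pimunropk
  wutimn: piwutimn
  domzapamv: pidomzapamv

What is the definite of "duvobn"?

lamobn and wifpahikn both end in -n yet inflect differently (lamobnnoth, dewifpahiknish), so the final letter is not what conditions the rule; the second-to-last letter is.
"duvobn" has second-to-last letter 'b'. The stems whose second-to-last letter is 'b' (lamobn → lamobnnoth, wehlokubk → wehlokubkkoth) double the final consonant and add -oth.
The other patterns: stems whose second-to-last letter is 'l' add -im; stems whose second-to-last letter is 'k' add de- … -ish around the stem; stems whose second-to-last letter is 'm' or 'p' add the prefix pi-.
So duvobn → duvobnnoth.

duvobnnoth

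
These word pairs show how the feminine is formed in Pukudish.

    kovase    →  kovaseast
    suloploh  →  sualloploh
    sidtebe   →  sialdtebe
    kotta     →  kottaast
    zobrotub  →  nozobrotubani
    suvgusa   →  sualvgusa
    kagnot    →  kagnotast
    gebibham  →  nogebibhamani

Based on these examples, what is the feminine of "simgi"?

sialmgi

"simgi" begins with s-. The stems beginning with s- (suvgusa → sualvgusa, sidtebe → sialdtebe, suloploh → sualloploh) insert -al- after the first vowel.
The other patterns: stems beginning with k- add -ast; stems beginning with g- or z- add no- … -ani around the stem.
So simgi → sialmgi.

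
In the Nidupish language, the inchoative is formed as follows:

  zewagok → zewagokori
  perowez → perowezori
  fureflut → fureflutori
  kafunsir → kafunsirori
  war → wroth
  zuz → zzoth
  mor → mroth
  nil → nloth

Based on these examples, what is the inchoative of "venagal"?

kafunsir and war both end in -r yet inflect differently (kafunsirori, wroth), so the final letter is not what conditions the rule; the number of vowels is.
"venagal" has 3 vowels. The stems with 3 vowels (zewagok → zewagokori, perowez → perowezori, fureflut → fureflutori) add -ori.
So venagal → venagalori.

venagalori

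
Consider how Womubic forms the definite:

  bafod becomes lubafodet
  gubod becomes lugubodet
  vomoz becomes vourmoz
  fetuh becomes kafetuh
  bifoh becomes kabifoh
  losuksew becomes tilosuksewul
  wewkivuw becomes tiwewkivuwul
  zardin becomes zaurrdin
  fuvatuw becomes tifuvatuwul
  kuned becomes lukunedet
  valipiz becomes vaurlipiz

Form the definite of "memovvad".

fuvatuw and fetuh both have last vowel 'u' yet inflect differently (tifuvatuwul, kafetuh), so the last vowel is not what conditions the rule; the final letter is.
"memovvad" ends in -d. The stems ending in -d (gubod → lugubodet, kuned → lukunedet, bafod → lubafodet) add lu- … -et around the stem.
So memovvad → lumemovvadet.

lumemovvadet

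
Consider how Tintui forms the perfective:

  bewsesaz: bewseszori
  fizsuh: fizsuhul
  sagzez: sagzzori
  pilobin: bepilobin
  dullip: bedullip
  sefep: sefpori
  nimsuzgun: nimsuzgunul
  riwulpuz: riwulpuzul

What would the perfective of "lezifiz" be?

"lezifiz" has last vowel 'i'. The stems whose last vowel is 'i' (pilobin → bepilobin, dullip → bedullip) add the prefix be-.
The other patterns: stems whose last vowel is 'u' add -ul; stems whose last vowel is 'a' or 'e' delete the last vowel and add -ori.
So lezifiz → belezifiz.

belezifiz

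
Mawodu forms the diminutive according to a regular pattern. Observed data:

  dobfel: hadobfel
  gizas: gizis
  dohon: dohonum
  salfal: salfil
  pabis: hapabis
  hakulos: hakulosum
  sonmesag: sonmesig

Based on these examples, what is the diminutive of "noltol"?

"noltol" has last vowel 'o'. The stems whose last vowel is 'o' (hakulos → hakulosum, dohon → dohonum) add -um.
The other patterns: stems whose last vowel is 'a' change the last vowel to 'i'; stems whose last vowel is 'e' or 'i' add the prefix ha-.
So noltol → noltolum.

noltolum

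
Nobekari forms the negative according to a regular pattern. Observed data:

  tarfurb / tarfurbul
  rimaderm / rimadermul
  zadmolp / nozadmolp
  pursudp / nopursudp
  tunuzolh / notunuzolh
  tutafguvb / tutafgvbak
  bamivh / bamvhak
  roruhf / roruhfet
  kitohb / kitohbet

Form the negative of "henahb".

henahbet

"henahb" has second-to-last letter 'h'. The stems whose second-to-last letter is 'h' (roruhf → roruhfet, kitohb → kitohbet) add -et.
The other patterns: stems whose second-to-last letter is 'r' add -ul; stems whose second-to-last letter is 'd' or 'l' add the prefix no-; stems whose second-to-last letter is 'v' delete the last vowel and add -ak.
So henahb → henahbet.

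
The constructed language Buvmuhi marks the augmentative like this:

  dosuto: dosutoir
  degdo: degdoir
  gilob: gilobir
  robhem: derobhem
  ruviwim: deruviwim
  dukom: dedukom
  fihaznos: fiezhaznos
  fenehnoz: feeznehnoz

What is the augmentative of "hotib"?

dosuto and dukom both have last vowel 'o' yet inflect differently (dosutoir, dedukom), so the last vowel is not what conditions the rule; the final letter is.
"hotib" ends in -b. The one such stem in the data (gilob → gilobir) adds -ir, so the same rule applies.
The other patterns: stems ending in -m add the prefix de-; stems ending in -s or -z insert -ez- after the first vowel.
So hotib → hotibir.

hotibir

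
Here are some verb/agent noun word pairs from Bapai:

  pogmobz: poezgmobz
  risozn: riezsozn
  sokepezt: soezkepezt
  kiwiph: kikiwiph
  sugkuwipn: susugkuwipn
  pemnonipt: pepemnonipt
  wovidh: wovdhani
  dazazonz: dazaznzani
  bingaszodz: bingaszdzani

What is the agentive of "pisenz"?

pisnzani

risozn and sugkuwipn both end in -n yet inflect differently (riezsozn, susugkuwipn), so the final letter is not what conditions the rule; the second-to-last letter is.
"pisenz" has second-to-last letter 'n'. The one such stem in the data (dazazonz → dazaznzani) deletes the last vowel and adds -ani (as do wovidh, bingaszodz), so the same rule applies.
The other patterns: stems whose second-to-last letter is 'b' or 'z' insert -ez- after the first vowel; stems whose second-to-last letter is 'p' repeat the first consonant+vowel as a prefix.
So pisenz → pisnzani.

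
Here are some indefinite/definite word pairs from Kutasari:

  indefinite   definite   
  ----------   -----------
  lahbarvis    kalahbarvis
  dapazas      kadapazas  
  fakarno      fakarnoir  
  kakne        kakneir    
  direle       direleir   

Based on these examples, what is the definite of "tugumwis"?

dapazas and direle both begin with d- yet inflect differently (kadapazas, direleir), so the first letter is not what conditions the rule; whether the stem ends in a vowel or a consonant is.
"tugumwis" ends in a consonant. The stems ending in a consonant (lahbarvis → kalahbarvis, dapazas → kadapazas) add the prefix ka-.
The other pattern: stems ending in a vowel add -ir.
So tugumwis → katugumwis.

katugumwis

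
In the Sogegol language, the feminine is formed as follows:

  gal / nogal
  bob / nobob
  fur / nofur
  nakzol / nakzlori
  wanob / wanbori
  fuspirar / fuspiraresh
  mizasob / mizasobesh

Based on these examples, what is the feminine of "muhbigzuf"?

gal and nakzol both end in -l yet inflect differently (nogal, nakzlori), so the final letter is not what conditions the rule; the number of vowels is.
"muhbigzuf" has 3 vowels. The stems with 3 vowels (fuspirar → fuspiraresh, mizasob → mizasobesh) add -esh.
The other patterns: stems with 1 vowel add the prefix no-; stems with 2 vowels delete the last vowel and add -ori.
So muhbigzuf → muhbigzufesh.

muhbigzufesh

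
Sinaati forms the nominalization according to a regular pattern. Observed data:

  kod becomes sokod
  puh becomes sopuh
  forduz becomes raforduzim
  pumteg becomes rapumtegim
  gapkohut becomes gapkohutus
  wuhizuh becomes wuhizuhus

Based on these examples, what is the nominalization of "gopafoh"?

gopafohus

puh and wuhizuh both end in -h yet inflect differently (sopuh, wuhizuhus), so the final letter is not what conditions the rule; the number of vowels is.
"gopafoh" has 3 vowels. The stems with 3 vowels (gapkohut → gapkohutus, wuhizuh → wuhizuhus) add -us.
So gopafoh → gopafohus.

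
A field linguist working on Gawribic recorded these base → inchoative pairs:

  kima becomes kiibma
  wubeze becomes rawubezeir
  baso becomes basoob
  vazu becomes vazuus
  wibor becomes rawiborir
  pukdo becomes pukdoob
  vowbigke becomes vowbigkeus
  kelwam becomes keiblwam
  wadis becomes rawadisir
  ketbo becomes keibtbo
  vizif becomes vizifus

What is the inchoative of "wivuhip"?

wubeze and vowbigke both end in -e yet inflect differently (rawubezeir, vowbigkeus), so the final letter is not what conditions the rule; the first letter is.
"wivuhip" begins with w-. The stems beginning with w- (wubeze → rawubezeir, wadis → rawadisir, wibor → rawiborir) add ra- … -ir around the stem.
The other patterns: stems beginning with v- add -us; stems beginning with k- insert -ib- after the first vowel; stems beginning with b- or p- add -ob.
So wivuhip → rawivuhipir.

rawivuhipir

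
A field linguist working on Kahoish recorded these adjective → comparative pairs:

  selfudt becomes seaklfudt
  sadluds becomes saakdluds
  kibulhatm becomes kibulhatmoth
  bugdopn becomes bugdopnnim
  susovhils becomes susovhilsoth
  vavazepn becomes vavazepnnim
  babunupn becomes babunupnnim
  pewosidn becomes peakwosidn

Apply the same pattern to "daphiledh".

vavazepn and pewosidn both end in -n yet inflect differently (vavazepnnim, peakwosidn), so the final letter is not what conditions the rule; the second-to-last letter is.
"daphiledh" has second-to-last letter 'd'. The stems whose second-to-last letter is 'd' (pewosidn → peakwosidn, selfudt → seaklfudt, sadluds → saakdluds) insert -ak- after the first vowel.
The other patterns: stems whose second-to-last letter is 'p' double the final consonant and add -im; stems whose second-to-last letter is 'l' or 't' add -oth.
So daphiledh → daakphiledh.

daakphiledh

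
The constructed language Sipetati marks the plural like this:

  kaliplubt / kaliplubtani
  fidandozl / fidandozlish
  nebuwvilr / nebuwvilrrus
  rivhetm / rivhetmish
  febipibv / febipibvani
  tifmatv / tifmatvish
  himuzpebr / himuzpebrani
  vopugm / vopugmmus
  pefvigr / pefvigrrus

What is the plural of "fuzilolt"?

"fuzilolt" has second-to-last letter 'l'. The one such stem in the data (nebuwvilr → nebuwvilrrus) doubles the final consonant and adds -us (as do pefvigr, vopugm), so the same rule applies.
So fuzilolt → fuzilolttus.

fuzilolttus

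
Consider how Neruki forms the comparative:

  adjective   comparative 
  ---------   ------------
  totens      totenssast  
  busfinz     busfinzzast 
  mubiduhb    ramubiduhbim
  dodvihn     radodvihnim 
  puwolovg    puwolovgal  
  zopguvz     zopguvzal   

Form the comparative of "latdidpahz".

ralatdidpahzim

"latdidpahz" has second-to-last letter 'h'. The stems whose second-to-last letter is 'h' (mubiduhb → ramubiduhbim, dodvihn → radodvihnim) add ra- … -im around the stem.
The other patterns: stems whose second-to-last letter is 'n' double the final consonant and add -ast; stems whose second-to-last letter is 'v' add -al.
So latdidpahz → ralatdidpahzim.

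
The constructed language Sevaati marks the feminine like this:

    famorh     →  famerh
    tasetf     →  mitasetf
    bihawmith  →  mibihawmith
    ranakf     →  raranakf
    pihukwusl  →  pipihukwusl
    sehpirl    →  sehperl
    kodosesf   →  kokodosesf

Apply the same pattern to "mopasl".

"mopasl" has second-to-last letter 's'. The stems whose second-to-last letter is 's' (kodosesf → kokodosesf, pihukwusl → pipihukwusl) repeat the first consonant+vowel as a prefix.
So mopasl → momopasl.

momopasl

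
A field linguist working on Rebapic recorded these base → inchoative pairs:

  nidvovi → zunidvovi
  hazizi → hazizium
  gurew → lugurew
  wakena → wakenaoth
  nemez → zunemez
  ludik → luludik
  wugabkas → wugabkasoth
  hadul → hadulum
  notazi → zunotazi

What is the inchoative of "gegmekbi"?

lugegmekbi

"gegmekbi" begins with g-. The one such stem in the data (gurew → lugurew) adds the prefix lu-, so the same rule applies.
So gegmekbi → lugegmekbi.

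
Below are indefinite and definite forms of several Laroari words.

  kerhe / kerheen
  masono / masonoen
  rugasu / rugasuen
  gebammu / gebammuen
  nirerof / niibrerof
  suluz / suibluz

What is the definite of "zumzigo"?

zumzigoen

masono and nirerof both have last vowel 'o' yet inflect differently (masonoen, niibrerof), so the last vowel is not what conditions the rule; whether the stem ends in a vowel or a consonant is.
"zumzigo" ends in a vowel. The stems ending in a vowel (kerhe → kerheen, masono → masonoen, rugasu → rugasuen) add -en.
So zumzigo → zumzigoen.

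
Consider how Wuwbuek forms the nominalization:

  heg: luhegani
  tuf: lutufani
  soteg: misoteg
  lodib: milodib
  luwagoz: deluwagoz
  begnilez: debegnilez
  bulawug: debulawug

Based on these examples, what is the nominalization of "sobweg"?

heg and soteg both end in -g yet inflect differently (luhegani, misoteg), so the final letter is not what conditions the rule; the number of vowels is.
"sobweg" has 2 vowels. The stems with 2 vowels (soteg → misoteg, lodib → milodib) add the prefix mi-.
The other patterns: stems with 1 vowel add lu- … -ani around the stem; stems with 3 vowels add the prefix de-.
So sobweg → misobweg.

misobweg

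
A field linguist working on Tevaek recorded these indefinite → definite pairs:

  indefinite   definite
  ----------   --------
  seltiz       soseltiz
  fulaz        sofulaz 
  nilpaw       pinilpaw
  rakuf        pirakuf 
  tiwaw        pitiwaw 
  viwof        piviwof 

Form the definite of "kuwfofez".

sokuwfofez

"kuwfofez" ends in -z. The stems ending in -z (seltiz → soseltiz, fulaz → sofulaz) add the prefix so-.
The other pattern: stems ending in -f or -w add the prefix pi-.
So kuwfofez → sokuwfofez.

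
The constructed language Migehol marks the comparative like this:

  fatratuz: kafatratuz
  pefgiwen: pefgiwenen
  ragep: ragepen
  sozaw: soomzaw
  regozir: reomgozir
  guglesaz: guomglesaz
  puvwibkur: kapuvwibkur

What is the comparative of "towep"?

towepen

puvwibkur and regozir both end in -r yet inflect differently (kapuvwibkur, reomgozir), so the final letter is not what conditions the rule; the last vowel is.
"towep" has last vowel 'e'. The stems whose last vowel is 'e' (pefgiwen → pefgiwenen, ragep → ragepen) add -en.
The other patterns: stems whose last vowel is 'u' add the prefix ka-; stems whose last vowel is 'a' or 'i' insert -om- after the first vowel.
So towep → towepen.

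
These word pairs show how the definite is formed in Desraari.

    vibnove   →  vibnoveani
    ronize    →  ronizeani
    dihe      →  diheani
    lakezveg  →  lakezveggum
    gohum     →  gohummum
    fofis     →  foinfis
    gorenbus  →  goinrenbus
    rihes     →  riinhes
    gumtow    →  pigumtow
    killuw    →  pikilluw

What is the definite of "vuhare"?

vibnove and lakezveg both have last vowel 'e' yet inflect differently (vibnoveani, lakezveggum), so the last vowel is not what conditions the rule; the final letter is.
"vuhare" ends in -e. The stems ending in -e (vibnove → vibnoveani, ronize → ronizeani, dihe → diheani) add -ani.
So vuhare → vuhareani.

vuhareani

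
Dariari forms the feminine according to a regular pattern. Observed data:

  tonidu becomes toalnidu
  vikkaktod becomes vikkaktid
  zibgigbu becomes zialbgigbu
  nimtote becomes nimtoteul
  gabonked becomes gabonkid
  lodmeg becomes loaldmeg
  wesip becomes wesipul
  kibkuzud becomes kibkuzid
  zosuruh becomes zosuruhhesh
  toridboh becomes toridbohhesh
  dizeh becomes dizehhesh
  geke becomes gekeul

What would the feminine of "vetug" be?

gabonked and lodmeg both have last vowel 'e' yet inflect differently (gabonkid, loaldmeg), so the last vowel is not what conditions the rule; the final letter is.
"vetug" ends in -g. The one such stem in the data (lodmeg → loaldmeg) inserts -al- after the first vowel (as do zibgigbu, tonidu), so the same rule applies.
So vetug → vealtug.

vealtug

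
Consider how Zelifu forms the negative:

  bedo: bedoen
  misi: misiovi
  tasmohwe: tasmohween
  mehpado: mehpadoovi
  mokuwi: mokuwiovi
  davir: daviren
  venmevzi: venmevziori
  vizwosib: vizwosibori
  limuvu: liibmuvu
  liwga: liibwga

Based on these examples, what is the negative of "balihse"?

venmevzi and mokuwi both end in -i yet inflect differently (venmevziori, mokuwiovi), so the final letter is not what conditions the rule; the first letter is.
"balihse" begins with b-. The one such stem in the data (bedo → bedoen) adds -en, so the same rule applies.
The other patterns: stems beginning with v- add -ori; stems beginning with l- insert -ib- after the first vowel; stems beginning with m- add -ovi.
So balihse → balihseen.

balihseen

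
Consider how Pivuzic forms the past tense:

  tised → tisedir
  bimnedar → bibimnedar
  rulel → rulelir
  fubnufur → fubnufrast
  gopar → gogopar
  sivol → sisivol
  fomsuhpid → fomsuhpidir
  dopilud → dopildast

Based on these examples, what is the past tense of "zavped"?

fomsuhpid and dopilud both end in -d yet inflect differently (fomsuhpidir, dopildast), so the final letter is not what conditions the rule; the last vowel is.
"zavped" has last vowel 'e'. The stems whose last vowel is 'e' (rulel → rulelir, tised → tisedir) add -ir.
The other patterns: stems whose last vowel is 'u' delete the last vowel and add -ast; stems whose last vowel is 'a' or 'o' repeat the first consonant+vowel as a prefix.
So zavped → zavpedir.

zavpedir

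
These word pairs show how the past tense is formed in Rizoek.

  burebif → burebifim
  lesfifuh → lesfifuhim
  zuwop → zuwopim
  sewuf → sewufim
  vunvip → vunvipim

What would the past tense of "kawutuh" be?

kawutuhim

Every pair shown (burebif → burebifim, lesfifuh → lesfifuhim, zuwop → zuwopim, …) follows the same rule: add -im.
So kawutuh → kawutuhim.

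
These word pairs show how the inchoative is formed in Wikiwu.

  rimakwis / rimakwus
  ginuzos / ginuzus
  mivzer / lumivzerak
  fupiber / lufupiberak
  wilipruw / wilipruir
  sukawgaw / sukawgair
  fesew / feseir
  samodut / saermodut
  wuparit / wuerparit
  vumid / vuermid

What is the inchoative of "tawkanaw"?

tawkanair

mivzer and fesew both have last vowel 'e' yet inflect differently (lumivzerak, feseir), so the last vowel is not what conditions the rule; the final letter is.
"tawkanaw" ends in -w. The stems ending in -w (wilipruw → wilipruir, sukawgaw → sukawgair, fesew → feseir) drop the final letter and add -ir.
The other patterns: stems ending in -s change the last vowel to 'u'; stems ending in -r add lu- … -ak around the stem; stems ending in -d or -t insert -er- after the first vowel.
So tawkanaw → tawkanair.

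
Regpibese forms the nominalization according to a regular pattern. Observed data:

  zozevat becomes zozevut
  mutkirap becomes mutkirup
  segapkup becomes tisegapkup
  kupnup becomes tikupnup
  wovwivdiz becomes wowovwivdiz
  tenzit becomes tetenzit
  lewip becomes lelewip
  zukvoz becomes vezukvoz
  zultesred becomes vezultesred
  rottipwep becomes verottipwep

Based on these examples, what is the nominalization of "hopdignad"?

mutkirap and segapkup both end in -p yet inflect differently (mutkirup, tisegapkup), so the final letter is not what conditions the rule; the last vowel is.
"hopdignad" has last vowel 'a'. The stems whose last vowel is 'a' (zozevat → zozevut, mutkirap → mutkirup) change the last vowel to 'u'.
The other patterns: stems whose last vowel is 'u' add the prefix ti-; stems whose last vowel is 'i' repeat the first consonant+vowel as a prefix; stems whose last vowel is 'e' or 'o' add the prefix ve-.
So hopdignad → hopdignud.

hopdignud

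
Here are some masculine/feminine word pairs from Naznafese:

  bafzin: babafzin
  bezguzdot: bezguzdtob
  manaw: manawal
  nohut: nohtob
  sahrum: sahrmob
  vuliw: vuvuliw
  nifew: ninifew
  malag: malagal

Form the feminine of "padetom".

padetmob

"padetom" has last vowel 'o'. The one such stem in the data (bezguzdot → bezguzdtob) deletes the last vowel and adds -ob (as do sahrum, nohut), so the same rule applies.
So padetom → padetmob.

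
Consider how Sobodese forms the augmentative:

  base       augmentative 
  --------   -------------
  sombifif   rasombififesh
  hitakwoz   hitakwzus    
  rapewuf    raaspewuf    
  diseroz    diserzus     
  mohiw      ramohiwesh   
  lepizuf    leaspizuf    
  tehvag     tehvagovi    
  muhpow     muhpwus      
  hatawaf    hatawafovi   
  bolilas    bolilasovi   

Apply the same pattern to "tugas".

tugasovi

muhpow and mohiw both end in -w yet inflect differently (muhpwus, ramohiwesh), so the final letter is not what conditions the rule; the last vowel is.
"tugas" has last vowel 'a'. The stems whose last vowel is 'a' (bolilas → bolilasovi, hatawaf → hatawafovi, tehvag → tehvagovi) add -ovi.
The other patterns: stems whose last vowel is 'o' delete the last vowel and add -us; stems whose last vowel is 'u' insert -as- after the first vowel; stems whose last vowel is 'i' add ra- … -esh around the stem.
So tugas → tugasovi.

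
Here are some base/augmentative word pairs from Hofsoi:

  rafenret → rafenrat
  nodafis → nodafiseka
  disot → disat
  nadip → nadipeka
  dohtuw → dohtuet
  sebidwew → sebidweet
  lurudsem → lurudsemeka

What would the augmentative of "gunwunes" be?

rafenret and sebidwew both have last vowel 'e' yet inflect differently (rafenrat, sebidweet), so the last vowel is not what conditions the rule; the final letter is.
"gunwunes" ends in -s. The one such stem in the data (nodafis → nodafiseka) adds -eka, so the same rule applies.
The other patterns: stems ending in -t change the last vowel to 'a'; stems ending in -w drop the final letter and add -et.
So gunwunes → gunwuneseka.

gunwuneseka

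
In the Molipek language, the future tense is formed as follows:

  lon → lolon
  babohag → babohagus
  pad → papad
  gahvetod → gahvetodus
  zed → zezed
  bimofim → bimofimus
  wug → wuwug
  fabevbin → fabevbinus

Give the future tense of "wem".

wewem

zed and gahvetod both end in -d yet inflect differently (zezed, gahvetodus), so the final letter is not what conditions the rule; the number of vowels is.
"wem" has 1 vowel. The stems with 1 vowel (zed → zezed, wug → wuwug, pad → papad) repeat the first consonant+vowel as a prefix.
So wem → wewem.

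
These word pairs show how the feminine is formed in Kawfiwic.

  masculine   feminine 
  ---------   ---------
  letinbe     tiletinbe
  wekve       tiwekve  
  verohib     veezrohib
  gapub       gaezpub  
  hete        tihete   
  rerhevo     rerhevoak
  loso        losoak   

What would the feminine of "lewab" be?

loso and letinbe both begin with l- yet inflect differently (losoak, tiletinbe), so the first letter is not what conditions the rule; the final letter is.
"lewab" ends in -b. The stems ending in -b (verohib → veezrohib, gapub → gaezpub) insert -ez- after the first vowel.
The other patterns: stems ending in -o add -ak; stems ending in -e add the prefix ti-.
So lewab → leezwab.

leezwab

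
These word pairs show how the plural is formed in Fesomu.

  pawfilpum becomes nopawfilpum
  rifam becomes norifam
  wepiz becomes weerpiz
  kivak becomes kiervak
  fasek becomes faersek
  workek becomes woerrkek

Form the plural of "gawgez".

gaerwgez

rifam and kivak both have last vowel 'a' yet inflect differently (norifam, kiervak), so the last vowel is not what conditions the rule; the final letter is.
"gawgez" ends in -z. The one such stem in the data (wepiz → weerpiz) inserts -er- after the first vowel (as do kivak, fasek), so the same rule applies.
So gawgez → gaerwgez.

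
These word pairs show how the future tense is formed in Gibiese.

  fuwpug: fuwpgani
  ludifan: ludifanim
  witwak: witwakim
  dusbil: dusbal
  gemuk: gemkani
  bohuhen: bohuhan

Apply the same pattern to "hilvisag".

gemuk and witwak both end in -k yet inflect differently (gemkani, witwakim), so the final letter is not what conditions the rule; the last vowel is.
"hilvisag" has last vowel 'a'. The stems whose last vowel is 'a' (witwak → witwakim, ludifan → ludifanim) add -im.
So hilvisag → hilvisagim.

hilvisagim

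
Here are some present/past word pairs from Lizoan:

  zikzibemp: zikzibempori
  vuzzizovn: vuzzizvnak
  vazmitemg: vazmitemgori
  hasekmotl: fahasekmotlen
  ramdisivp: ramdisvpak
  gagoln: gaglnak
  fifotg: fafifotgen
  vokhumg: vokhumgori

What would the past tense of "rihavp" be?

"rihavp" has second-to-last letter 'v'. The stems whose second-to-last letter is 'v' (ramdisivp → ramdisvpak, vuzzizovn → vuzzizvnak) delete the last vowel and add -ak.
So rihavp → rihvpak.

rihvpak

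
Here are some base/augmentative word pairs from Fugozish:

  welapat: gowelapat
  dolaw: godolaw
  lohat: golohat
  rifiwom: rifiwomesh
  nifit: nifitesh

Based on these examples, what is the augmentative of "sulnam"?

welapat and nifit both end in -t yet inflect differently (gowelapat, nifitesh), so the final letter is not what conditions the rule; the last vowel is.
"sulnam" has last vowel 'a'. The stems whose last vowel is 'a' (welapat → gowelapat, dolaw → godolaw, lohat → golohat) add the prefix go-.
The other pattern: stems whose last vowel is 'i' or 'o' add -esh.
So sulnam → gosulnam.

gosulnam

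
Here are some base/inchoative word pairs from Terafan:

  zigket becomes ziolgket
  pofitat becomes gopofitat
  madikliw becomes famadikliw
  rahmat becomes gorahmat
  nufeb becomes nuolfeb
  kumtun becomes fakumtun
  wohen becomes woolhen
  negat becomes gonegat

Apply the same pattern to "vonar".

govonar

rahmat and zigket both end in -t yet inflect differently (gorahmat, ziolgket), so the final letter is not what conditions the rule; the last vowel is.
"vonar" has last vowel 'a'. The stems whose last vowel is 'a' (rahmat → gorahmat, pofitat → gopofitat, negat → gonegat) add the prefix go-.
The other patterns: stems whose last vowel is 'e' insert -ol- after the first vowel; stems whose last vowel is 'i' or 'u' add the prefix fa-.
So vonar → govonar.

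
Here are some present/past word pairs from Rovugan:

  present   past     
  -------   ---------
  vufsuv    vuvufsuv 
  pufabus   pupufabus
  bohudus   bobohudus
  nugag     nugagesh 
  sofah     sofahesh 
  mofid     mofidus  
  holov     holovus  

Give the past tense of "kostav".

"kostav" has last vowel 'a'. The stems whose last vowel is 'a' (nugag → nugagesh, sofah → sofahesh) add -esh.
The other patterns: stems whose last vowel is 'u' repeat the first consonant+vowel as a prefix; stems whose last vowel is 'i' or 'o' add -us.
So kostav → kostavesh.

kostavesh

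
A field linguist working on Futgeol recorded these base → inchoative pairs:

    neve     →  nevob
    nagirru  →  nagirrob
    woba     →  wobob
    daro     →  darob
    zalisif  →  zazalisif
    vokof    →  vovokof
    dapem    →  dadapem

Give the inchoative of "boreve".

"boreve" ends in a vowel. The stems ending in a vowel (neve → nevob, nagirru → nagirrob, woba → wobob) drop the final letter and add -ob.
The other pattern: stems ending in a consonant repeat the first consonant+vowel as a prefix.
So boreve → borevob.

borevob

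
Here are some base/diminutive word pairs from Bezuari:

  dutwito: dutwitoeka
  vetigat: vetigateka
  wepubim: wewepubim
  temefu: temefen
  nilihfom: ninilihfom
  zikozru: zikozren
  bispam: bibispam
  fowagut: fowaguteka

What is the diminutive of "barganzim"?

nilihfom and dutwito both have last vowel 'o' yet inflect differently (ninilihfom, dutwitoeka), so the last vowel is not what conditions the rule; the final letter is.
"barganzim" ends in -m. The stems ending in -m (wepubim → wewepubim, nilihfom → ninilihfom, bispam → bibispam) repeat the first consonant+vowel as a prefix.
The other patterns: stems ending in -u drop the final letter and add -en; stems ending in -o or -t add -eka.
So barganzim → babarganzim.

babarganzim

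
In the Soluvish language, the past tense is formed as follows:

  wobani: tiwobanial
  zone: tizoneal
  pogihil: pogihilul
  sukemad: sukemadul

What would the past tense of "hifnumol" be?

hifnumolul

wobani and pogihil both have last vowel 'i' yet inflect differently (tiwobanial, pogihilul), so the last vowel is not what conditions the rule; whether the stem ends in a vowel or a consonant is.
"hifnumol" ends in a consonant. The stems ending in a consonant (pogihil → pogihilul, sukemad → sukemadul) add -ul.
So hifnumol → hifnumolul.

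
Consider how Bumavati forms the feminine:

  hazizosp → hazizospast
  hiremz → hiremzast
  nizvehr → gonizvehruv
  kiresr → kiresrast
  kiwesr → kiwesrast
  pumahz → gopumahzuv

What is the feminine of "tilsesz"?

tilseszast

"tilsesz" has second-to-last letter 's'. The stems whose second-to-last letter is 's' (kiwesr → kiwesrast, hazizosp → hazizospast, kiresr → kiresrast) add -ast.
The other pattern: stems whose second-to-last letter is 'h' add go- … -uv around the stem.
So tilsesz → tilseszast.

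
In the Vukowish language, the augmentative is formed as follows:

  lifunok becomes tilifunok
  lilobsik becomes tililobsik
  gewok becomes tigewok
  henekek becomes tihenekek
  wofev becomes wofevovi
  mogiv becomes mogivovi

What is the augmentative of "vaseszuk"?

henekek and wofev both have last vowel 'e' yet inflect differently (tihenekek, wofevovi), so the last vowel is not what conditions the rule; the final letter is.
"vaseszuk" ends in -k. The stems ending in -k (lifunok → tilifunok, lilobsik → tililobsik, gewok → tigewok) add the prefix ti-.
So vaseszuk → tivaseszuk.

tivaseszuk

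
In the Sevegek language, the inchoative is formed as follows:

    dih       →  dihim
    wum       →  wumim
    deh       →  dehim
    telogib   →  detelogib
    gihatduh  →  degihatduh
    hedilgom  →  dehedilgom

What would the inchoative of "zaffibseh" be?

dih and gihatduh both end in -h yet inflect differently (dihim, degihatduh), so the final letter is not what conditions the rule; the number of vowels is.
"zaffibseh" has 3 vowels. The stems with 3 vowels (telogib → detelogib, gihatduh → degihatduh, hedilgom → dehedilgom) add the prefix de-.
The other pattern: stems with 1 vowel add -im.
So zaffibseh → dezaffibseh.

dezaffibseh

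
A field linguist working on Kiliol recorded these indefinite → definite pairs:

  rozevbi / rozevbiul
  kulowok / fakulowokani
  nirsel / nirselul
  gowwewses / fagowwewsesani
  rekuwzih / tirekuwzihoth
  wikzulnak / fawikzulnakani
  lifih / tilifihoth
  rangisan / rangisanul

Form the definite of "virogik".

"virogik" ends in -k. The stems ending in -k (wikzulnak → fawikzulnakani, kulowok → fakulowokani) add fa- … -ani around the stem.
The other patterns: stems ending in -h add ti- … -oth around the stem; stems ending in -i, -l or -n add -ul.
So virogik → favirogikani.

favirogikani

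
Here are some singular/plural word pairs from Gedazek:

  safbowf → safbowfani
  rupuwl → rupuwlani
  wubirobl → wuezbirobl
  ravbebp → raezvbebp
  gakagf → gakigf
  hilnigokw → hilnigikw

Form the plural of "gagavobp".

gaezgavobp

rupuwl and wubirobl both end in -l yet inflect differently (rupuwlani, wuezbirobl), so the final letter is not what conditions the rule; the second-to-last letter is.
"gagavobp" has second-to-last letter 'b'. The stems whose second-to-last letter is 'b' (wubirobl → wuezbirobl, ravbebp → raezvbebp) insert -ez- after the first vowel.
The other patterns: stems whose second-to-last letter is 'w' add -ani; stems whose second-to-last letter is 'g' or 'k' change the last vowel to 'i'.
So gagavobp → gaezgavobp.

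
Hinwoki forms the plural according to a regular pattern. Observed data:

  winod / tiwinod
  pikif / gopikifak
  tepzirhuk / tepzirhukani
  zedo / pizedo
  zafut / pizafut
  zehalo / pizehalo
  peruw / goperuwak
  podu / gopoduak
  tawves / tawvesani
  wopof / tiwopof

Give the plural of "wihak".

tiwihak

wopof and pikif both end in -f yet inflect differently (tiwopof, gopikifak), so the final letter is not what conditions the rule; the first letter is.
"wihak" begins with w-. The stems beginning with w- (winod → tiwinod, wopof → tiwopof) add the prefix ti-.
The other patterns: stems beginning with z- add the prefix pi-; stems beginning with p- add go- … -ak around the stem; stems beginning with t- add -ani.
So wihak → tiwihak.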